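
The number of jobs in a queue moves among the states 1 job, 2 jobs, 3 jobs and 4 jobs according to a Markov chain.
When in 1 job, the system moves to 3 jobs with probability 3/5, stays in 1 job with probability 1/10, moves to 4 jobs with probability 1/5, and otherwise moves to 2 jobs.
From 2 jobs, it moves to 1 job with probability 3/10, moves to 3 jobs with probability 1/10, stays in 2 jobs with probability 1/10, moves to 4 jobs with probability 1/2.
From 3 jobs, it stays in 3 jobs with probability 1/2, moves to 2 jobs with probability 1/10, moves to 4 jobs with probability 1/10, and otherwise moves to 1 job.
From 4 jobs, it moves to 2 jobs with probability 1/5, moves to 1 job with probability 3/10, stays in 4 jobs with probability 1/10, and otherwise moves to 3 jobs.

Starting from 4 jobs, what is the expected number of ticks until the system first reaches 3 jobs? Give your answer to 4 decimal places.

2.4859

Let t(s) be the expected number of ticks to first reach 3 jobs from state s, with t(3 jobs) = 0. Conditioning on the first tick:
t(1 job) = 1 + 0.1·t(1 job) + 0.1·t(2 jobs) + 0.2·t(4 jobs)
t(2 jobs) = 1 + 0.3·t(1 job) + 0.1·t(2 jobs) + 0.5·t(4 jobs)
t(4 jobs) = 1 + 0.3·t(1 job) + 0.2·t(2 jobs) + 0.1·t(4 jobs)
Solving: t(1 job) = 2.0151, t(2 jobs) = 3.1638, t(4 jobs) = 2.4859.
Expected ticks from 4 jobs to 3 jobs: 2.4859.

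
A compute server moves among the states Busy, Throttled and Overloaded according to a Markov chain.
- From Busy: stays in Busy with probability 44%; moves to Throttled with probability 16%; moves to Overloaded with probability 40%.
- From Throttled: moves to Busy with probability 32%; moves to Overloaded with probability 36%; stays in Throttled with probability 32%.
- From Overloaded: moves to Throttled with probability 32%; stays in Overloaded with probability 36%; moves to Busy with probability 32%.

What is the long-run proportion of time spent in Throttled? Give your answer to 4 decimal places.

Let the stationary distribution be π with π = πP and π_1 + π_2 + π_3 = 1.
π_1 = 0.44·π_1 + 0.32·π_2 + 0.32·π_3
π_2 = 0.16·π_1 + 0.32·π_2 + 0.32·π_3
Solving with the normalization constraint gives π = (0.3636, 0.2618, 0.3745).
So the stationary probability of Throttled is 0.2618.

0.2618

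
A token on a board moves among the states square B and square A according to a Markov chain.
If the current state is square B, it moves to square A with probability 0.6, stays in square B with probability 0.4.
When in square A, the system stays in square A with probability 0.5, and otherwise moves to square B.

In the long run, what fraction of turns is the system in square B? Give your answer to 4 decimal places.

Let the stationary distribution be π with π = πP and π_1 + π_2 = 1.
π_1 = 0.4·π_1 + 0.5·π_2
Solving with the normalization constraint gives π = (0.4545, 0.5455).
So the stationary probability of square B is 0.4545.

0.4545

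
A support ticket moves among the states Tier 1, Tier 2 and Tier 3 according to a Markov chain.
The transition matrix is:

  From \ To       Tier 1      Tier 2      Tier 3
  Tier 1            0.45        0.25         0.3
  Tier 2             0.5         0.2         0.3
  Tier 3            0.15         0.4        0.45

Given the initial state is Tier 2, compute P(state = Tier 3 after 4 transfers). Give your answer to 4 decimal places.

Propagate the distribution vector 4 transfers from Tier 2.
After 0 transfers: (0.0000, 1.0000, 0.0000)
After 1 transfer: (0.5000, 0.2000, 0.3000)
After 2 transfers: (0.3700, 0.2850, 0.3450)
After 3 transfers: (0.3608, 0.2875, 0.3518)
After 4 transfers: (0.3589, 0.2884, 0.3528)
P(in Tier 3 after 4 transfers) = 0.3528

0.3528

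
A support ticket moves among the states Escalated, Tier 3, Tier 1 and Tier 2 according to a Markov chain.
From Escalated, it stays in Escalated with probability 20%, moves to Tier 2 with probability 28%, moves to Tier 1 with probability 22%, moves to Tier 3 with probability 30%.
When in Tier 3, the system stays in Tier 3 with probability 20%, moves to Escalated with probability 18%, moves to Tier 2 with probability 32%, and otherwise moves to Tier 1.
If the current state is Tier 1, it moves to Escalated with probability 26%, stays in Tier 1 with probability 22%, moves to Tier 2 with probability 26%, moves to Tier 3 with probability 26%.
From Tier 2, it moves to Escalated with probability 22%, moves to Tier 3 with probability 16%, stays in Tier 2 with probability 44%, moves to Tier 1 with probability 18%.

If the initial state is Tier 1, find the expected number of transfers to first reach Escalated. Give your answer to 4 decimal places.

4.3558

Let t(s) be the expected number of transfers to first reach Escalated from state s, with t(Escalated) = 0. Conditioning on the first transfer:
t(Tier 3) = 1 + 0.2·t(Tier 3) + 0.3·t(Tier 1) + 0.32·t(Tier 2)
t(Tier 1) = 1 + 0.26·t(Tier 3) + 0.22·t(Tier 1) + 0.26·t(Tier 2)
t(Tier 2) = 1 + 0.16·t(Tier 3) + 0.18·t(Tier 1) + 0.44·t(Tier 2)
Solving: t(Tier 3) = 4.6942, t(Tier 1) = 4.3558, t(Tier 2) = 4.5270.
Expected transfers from Tier 1 to Escalated: 4.3558.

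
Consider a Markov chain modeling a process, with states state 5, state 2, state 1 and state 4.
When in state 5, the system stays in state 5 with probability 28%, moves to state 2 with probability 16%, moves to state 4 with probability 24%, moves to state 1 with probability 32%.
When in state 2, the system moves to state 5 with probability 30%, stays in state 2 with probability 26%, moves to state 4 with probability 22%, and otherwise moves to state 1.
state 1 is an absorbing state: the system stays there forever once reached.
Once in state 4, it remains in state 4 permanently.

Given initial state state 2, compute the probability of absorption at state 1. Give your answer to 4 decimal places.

0.5248

Let h(s) be the probability of absorption at state 1 starting from transient state s. Then h(state 1) = 1 and h(state 4) = 0. By first-step analysis:
h(state 5) = 0.28·h(state 5) + 0.16·h(state 2) + 0.32·1 + 0.24·0
h(state 2) = 0.3·h(state 5) + 0.26·h(state 2) + 0.22·1 + 0.22·0
Solving: h(state 5) = 0.5611, h(state 2) = 0.5248.
Starting from state 2, the probability is 0.5248.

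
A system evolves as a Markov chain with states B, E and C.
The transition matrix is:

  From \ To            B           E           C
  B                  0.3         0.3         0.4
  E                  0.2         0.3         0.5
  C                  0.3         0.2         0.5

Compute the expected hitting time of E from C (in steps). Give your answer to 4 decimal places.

Let t(s) be the expected number of steps to first reach E from state s, with t(E) = 0. Conditioning on the first step:
t(B) = 1 + 0.3·t(B) + 0.4·t(C)
t(C) = 1 + 0.3·t(B) + 0.5·t(C)
Solving: t(B) = 3.9130, t(C) = 4.3478.
Expected steps from C to E: 4.3478.

4.3478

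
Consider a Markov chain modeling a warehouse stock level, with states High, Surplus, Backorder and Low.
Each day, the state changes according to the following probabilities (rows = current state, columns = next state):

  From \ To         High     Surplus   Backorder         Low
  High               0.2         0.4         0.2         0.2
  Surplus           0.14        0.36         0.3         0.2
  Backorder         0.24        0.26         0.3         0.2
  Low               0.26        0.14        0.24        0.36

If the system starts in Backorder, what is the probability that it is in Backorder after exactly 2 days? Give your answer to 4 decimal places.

0.2640

Propagate the distribution vector 2 days from Backorder.
After 0 days: (0.0000, 0.0000, 1.0000, 0.0000)
After 1 day: (0.2400, 0.2600, 0.3000, 0.2000)
After 2 days: (0.2084, 0.2956, 0.2640, 0.2320)
P(in Backorder after 2 days) = 0.2640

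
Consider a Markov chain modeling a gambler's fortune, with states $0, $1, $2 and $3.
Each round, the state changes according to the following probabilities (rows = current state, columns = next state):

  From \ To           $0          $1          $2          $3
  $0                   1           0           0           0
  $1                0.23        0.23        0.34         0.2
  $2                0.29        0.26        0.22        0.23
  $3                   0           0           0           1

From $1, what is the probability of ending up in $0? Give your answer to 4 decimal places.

0.5428

Let h(s) be the probability of absorption at $0 starting from transient state s. Then h($0) = 1 and h($3) = 0. By first-step analysis:
h($1) = 0.23·1 + 0.23·h($1) + 0.34·h($2) + 0.2·0
h($2) = 0.29·1 + 0.26·h($1) + 0.22·h($2) + 0.23·0
Solving: h($1) = 0.5428, h($2) = 0.5527.
Starting from $1, the probability is 0.5428.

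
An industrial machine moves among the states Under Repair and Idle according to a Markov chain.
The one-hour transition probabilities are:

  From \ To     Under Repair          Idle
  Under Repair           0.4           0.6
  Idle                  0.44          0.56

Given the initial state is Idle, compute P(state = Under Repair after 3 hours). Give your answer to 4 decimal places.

0.4231

Propagate the distribution vector 3 hours from Idle.
After 0 hours: (0.0000, 1.0000)
After 1 hour: (0.4400, 0.5600)
After 2 hours: (0.4224, 0.5776)
After 3 hours: (0.4231, 0.5769)
P(in Under Repair after 3 hours) = 0.4231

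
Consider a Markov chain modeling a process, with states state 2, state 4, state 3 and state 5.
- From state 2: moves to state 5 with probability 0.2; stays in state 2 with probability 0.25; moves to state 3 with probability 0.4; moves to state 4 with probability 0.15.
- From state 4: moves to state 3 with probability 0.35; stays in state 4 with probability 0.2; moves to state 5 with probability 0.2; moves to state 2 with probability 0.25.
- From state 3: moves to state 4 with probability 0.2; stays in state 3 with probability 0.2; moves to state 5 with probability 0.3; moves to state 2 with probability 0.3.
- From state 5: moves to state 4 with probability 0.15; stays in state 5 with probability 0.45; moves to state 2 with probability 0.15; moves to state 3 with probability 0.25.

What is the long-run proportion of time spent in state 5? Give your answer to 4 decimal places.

0.3051

Let the stationary distribution be π with π = πP and π_1 + π_2 + π_3 + π_4 = 1.
π_1 = 0.25·π_1 + 0.25·π_2 + 0.3·π_3 + 0.15·π_4
π_2 = 0.15·π_1 + 0.2·π_2 + 0.2·π_3 + 0.15·π_4
π_3 = 0.4·π_1 + 0.35·π_2 + 0.2·π_3 + 0.25·π_4
Solving with the normalization constraint gives π = (0.2339, 0.1731, 0.2880, 0.3051).
So the stationary probability of state 5 is 0.3051.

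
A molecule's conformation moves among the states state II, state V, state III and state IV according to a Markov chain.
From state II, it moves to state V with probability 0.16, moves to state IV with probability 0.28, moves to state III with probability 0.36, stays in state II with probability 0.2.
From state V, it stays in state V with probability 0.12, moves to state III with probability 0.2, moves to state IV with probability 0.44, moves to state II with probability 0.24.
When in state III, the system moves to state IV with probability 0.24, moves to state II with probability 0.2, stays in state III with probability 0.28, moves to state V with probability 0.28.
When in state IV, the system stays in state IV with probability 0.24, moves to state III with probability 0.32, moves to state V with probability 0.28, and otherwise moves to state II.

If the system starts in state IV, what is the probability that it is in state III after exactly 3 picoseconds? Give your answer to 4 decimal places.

0.2909

Propagate the distribution vector 3 picoseconds from state IV.
After 0 picoseconds: (0.0000, 0.0000, 0.0000, 1.0000)
After 1 picosecond: (0.1600, 0.2800, 0.3200, 0.2400)
After 2 picoseconds: (0.2016, 0.2160, 0.2800, 0.3024)
After 3 picoseconds: (0.1965, 0.2212, 0.2909, 0.2913)
P(in state III after 3 picoseconds) = 0.2909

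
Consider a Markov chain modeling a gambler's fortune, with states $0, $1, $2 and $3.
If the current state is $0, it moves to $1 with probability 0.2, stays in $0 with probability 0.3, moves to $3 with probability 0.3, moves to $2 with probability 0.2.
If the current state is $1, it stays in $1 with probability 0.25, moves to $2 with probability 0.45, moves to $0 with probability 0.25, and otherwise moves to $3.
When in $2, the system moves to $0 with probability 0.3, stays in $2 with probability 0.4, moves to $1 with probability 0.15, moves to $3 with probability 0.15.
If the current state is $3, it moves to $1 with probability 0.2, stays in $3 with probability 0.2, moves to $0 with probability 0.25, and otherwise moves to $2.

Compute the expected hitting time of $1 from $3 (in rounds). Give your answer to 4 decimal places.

5.4410

Let t(s) be the expected number of rounds to first reach $1 from state s, with t($1) = 0. Conditioning on the first round:
t($0) = 1 + 0.3·t($0) + 0.2·t($2) + 0.3·t($3)
t($2) = 1 + 0.3·t($0) + 0.4·t($2) + 0.15·t($3)
t($3) = 1 + 0.25·t($0) + 0.35·t($2) + 0.2·t($3)
Solving: t($0) = 5.3961, t($2) = 5.7250, t($3) = 5.4410.
Expected rounds from $3 to $1: 5.4410.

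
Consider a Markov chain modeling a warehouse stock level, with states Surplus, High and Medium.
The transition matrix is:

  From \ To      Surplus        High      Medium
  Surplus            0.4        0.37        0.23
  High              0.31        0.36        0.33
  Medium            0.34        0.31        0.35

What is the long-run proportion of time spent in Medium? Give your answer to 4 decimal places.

Let the stationary distribution be π with π = πP and π_1 + π_2 + π_3 = 1.
π_1 = 0.4·π_1 + 0.31·π_2 + 0.34·π_3
π_2 = 0.37·π_1 + 0.36·π_2 + 0.31·π_3
Solving with the normalization constraint gives π = (0.3506, 0.3485, 0.3010).
So the stationary probability of Medium is 0.3010.

0.3010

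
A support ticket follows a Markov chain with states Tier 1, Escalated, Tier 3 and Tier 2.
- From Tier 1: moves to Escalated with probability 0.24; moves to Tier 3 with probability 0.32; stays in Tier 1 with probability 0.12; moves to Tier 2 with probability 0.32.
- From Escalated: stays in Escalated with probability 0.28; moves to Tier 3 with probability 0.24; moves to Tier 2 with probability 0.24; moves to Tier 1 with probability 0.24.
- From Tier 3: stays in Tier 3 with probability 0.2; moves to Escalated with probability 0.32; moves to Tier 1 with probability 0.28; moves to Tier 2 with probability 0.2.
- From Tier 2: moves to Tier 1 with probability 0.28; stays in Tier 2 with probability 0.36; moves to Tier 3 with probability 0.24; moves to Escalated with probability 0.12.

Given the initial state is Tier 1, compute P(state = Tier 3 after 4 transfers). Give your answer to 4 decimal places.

Propagate the distribution vector 4 transfers from Tier 1.
After 0 transfers: (1.0000, 0.0000, 0.0000, 0.0000)
After 1 transfer: (0.1200, 0.2400, 0.3200, 0.3200)
After 2 transfers: (0.2512, 0.2368, 0.2368, 0.2752)
After 3 transfers: (0.2303, 0.2354, 0.2506, 0.2836)
After 4 transfers: (0.2337, 0.2354, 0.2484, 0.2824)
P(in Tier 3 after 4 transfers) = 0.2484

0.2484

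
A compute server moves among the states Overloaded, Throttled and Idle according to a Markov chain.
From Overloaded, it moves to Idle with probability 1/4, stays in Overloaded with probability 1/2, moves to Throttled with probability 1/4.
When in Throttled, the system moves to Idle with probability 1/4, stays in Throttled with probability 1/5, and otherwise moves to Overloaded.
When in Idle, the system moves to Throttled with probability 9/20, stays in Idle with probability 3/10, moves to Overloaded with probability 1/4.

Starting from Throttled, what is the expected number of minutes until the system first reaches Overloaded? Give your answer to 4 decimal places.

Let t(s) be the expected number of minutes to first reach Overloaded from state s, with t(Overloaded) = 0. Conditioning on the first minute:
t(Throttled) = 1 + 0.2·t(Throttled) + 0.25·t(Idle)
t(Idle) = 1 + 0.45·t(Throttled) + 0.3·t(Idle)
Solving: t(Throttled) = 2.1229, t(Idle) = 2.7933.
Expected minutes from Throttled to Overloaded: 2.1229.

2.1229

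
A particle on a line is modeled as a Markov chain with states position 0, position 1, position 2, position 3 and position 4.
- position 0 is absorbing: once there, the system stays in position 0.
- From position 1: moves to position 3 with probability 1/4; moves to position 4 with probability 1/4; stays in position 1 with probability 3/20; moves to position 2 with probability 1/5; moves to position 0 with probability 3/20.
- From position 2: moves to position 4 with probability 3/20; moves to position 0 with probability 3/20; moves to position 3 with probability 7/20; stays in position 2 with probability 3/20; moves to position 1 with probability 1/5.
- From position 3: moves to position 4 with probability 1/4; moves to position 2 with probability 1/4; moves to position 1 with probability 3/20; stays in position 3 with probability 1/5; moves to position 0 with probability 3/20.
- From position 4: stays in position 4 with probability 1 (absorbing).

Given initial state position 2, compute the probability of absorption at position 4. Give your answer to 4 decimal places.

Let h(s) be the probability of absorption at position 4 starting from transient state s. Then h(position 4) = 1 and h(position 0) = 0. By first-step analysis:
h(position 1) = 0.15·0 + 0.15·h(position 1) + 0.2·h(position 2) + 0.25·h(position 3) + 0.25·1
h(position 2) = 0.15·0 + 0.2·h(position 1) + 0.15·h(position 2) + 0.35·h(position 3) + 0.15·1
h(position 3) = 0.15·0 + 0.15·h(position 1) + 0.25·h(position 2) + 0.2·h(position 3) + 0.25·1
Solving: h(position 1) = 0.6050, h(position 2) = 0.5672, h(position 3) = 0.6032.
Starting from position 2, the probability is 0.5672.

0.5672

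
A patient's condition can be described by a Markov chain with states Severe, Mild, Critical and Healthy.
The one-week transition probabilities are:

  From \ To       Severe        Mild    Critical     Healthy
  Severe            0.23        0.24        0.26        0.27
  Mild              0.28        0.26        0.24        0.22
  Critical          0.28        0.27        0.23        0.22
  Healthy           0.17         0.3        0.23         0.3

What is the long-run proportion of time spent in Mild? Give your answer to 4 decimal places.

0.2677

Let the stationary distribution be π with π = πP and π_1 + π_2 + π_3 + π_4 = 1.
π_1 = 0.23·π_1 + 0.28·π_2 + 0.28·π_3 + 0.17·π_4
π_2 = 0.24·π_1 + 0.26·π_2 + 0.27·π_3 + 0.3·π_4
π_3 = 0.26·π_1 + 0.24·π_2 + 0.23·π_3 + 0.23·π_4
Solving with the normalization constraint gives π = (0.2402, 0.2677, 0.2399, 0.2522).
So the stationary probability of Mild is 0.2677.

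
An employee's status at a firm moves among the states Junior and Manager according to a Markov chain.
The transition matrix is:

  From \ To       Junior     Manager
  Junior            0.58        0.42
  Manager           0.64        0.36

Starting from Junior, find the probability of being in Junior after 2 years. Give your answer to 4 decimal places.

0.6052

Sum over the intermediate state after 1 year:
P = P(Junior→Junior)·P(Junior→Junior) + P(Junior→Manager)·P(Manager→Junior)
  = 0.58×0.58 + 0.42×0.64
  = 0.3364 + 0.2688 = 0.6052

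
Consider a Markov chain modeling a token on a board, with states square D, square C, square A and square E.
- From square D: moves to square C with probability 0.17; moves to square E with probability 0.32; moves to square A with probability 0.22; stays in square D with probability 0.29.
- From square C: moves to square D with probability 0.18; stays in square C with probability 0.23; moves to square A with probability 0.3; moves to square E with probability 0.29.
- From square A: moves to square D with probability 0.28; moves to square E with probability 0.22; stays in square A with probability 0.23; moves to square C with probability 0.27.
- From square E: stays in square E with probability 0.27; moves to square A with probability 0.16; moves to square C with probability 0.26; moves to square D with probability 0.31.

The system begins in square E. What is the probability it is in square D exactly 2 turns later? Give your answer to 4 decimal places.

0.2652

Propagate the distribution vector 2 turns from square E.
After 0 turns: (0.0000, 0.0000, 0.0000, 1.0000)
After 1 turn: (0.3100, 0.2600, 0.1600, 0.2700)
After 2 turns: (0.2652, 0.2259, 0.2262, 0.2827)
P(in square D after 2 turns) = 0.2652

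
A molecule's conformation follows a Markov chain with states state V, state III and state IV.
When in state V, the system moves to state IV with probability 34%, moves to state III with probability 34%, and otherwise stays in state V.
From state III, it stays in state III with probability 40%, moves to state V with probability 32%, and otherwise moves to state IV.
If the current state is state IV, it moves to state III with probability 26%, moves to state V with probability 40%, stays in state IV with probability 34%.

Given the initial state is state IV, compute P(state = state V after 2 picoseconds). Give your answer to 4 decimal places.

Sum over the intermediate state after 1 picosecond:
P = P(state IV→state V)·P(state V→state V) + P(state IV→state III)·P(state III→state V) + P(state IV→state IV)·P(state IV→state V)
  = 0.4×0.32 + 0.26×0.32 + 0.34×0.4
  = 0.1280 + 0.0832 + 0.1360 = 0.3472

0.3472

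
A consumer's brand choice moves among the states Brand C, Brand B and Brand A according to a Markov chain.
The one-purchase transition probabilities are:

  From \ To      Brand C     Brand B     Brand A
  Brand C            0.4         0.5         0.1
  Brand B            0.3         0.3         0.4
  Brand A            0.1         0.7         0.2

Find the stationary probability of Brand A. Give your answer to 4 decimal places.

0.2647

Let the stationary distribution be π with π = πP and π_1 + π_2 + π_3 = 1.
π_1 = 0.4·π_1 + 0.3·π_2 + 0.1·π_3
π_2 = 0.5·π_1 + 0.3·π_2 + 0.7·π_3
Solving with the normalization constraint gives π = (0.2745, 0.4608, 0.2647).
So the stationary probability of Brand A is 0.2647.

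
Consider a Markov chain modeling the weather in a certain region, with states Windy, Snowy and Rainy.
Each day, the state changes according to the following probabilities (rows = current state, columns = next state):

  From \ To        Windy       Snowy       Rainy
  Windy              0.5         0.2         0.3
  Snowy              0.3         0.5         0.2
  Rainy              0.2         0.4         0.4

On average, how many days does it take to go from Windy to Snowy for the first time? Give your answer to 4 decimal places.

3.7500

Let t(s) be the expected number of days to first reach Snowy from state s, with t(Snowy) = 0. Conditioning on the first day:
t(Windy) = 1 + 0.5·t(Windy) + 0.3·t(Rainy)
t(Rainy) = 1 + 0.2·t(Windy) + 0.4·t(Rainy)
Solving: t(Windy) = 3.7500, t(Rainy) = 2.9167.
Expected days from Windy to Snowy: 3.7500.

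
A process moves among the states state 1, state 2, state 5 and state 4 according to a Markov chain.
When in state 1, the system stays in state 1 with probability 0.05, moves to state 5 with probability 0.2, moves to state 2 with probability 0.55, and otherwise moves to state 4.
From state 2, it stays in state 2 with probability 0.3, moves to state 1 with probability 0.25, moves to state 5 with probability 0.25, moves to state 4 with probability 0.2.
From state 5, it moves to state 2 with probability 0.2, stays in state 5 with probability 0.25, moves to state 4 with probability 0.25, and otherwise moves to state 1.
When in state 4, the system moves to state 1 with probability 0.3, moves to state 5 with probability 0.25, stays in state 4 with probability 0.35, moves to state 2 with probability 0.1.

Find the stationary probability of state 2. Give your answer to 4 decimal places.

Let the stationary distribution be π with π = πP and π_1 + π_2 + π_3 + π_4 = 1.
π_1 = 0.05·π_1 + 0.25·π_2 + 0.3·π_3 + 0.3·π_4
π_2 = 0.55·π_1 + 0.3·π_2 + 0.2·π_3 + 0.1·π_4
π_3 = 0.2·π_1 + 0.25·π_2 + 0.25·π_3 + 0.25·π_4
Solving with the normalization constraint gives π = (0.2287, 0.2834, 0.2386, 0.2493).
So the stationary probability of state 2 is 0.2834.

0.2834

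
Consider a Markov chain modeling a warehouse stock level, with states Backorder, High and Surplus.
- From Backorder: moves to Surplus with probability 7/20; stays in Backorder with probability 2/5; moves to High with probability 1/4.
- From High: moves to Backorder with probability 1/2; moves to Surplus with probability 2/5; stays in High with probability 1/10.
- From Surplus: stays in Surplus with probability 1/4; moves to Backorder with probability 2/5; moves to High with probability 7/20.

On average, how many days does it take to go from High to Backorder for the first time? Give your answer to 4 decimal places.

Let t(s) be the expected number of days to first reach Backorder from state s, with t(Backorder) = 0. Conditioning on the first day:
t(High) = 1 + 0.1·t(High) + 0.4·t(Surplus)
t(Surplus) = 1 + 0.35·t(High) + 0.25·t(Surplus)
Solving: t(High) = 2.1495, t(Surplus) = 2.3364.
Expected days from High to Backorder: 2.1495.

2.1495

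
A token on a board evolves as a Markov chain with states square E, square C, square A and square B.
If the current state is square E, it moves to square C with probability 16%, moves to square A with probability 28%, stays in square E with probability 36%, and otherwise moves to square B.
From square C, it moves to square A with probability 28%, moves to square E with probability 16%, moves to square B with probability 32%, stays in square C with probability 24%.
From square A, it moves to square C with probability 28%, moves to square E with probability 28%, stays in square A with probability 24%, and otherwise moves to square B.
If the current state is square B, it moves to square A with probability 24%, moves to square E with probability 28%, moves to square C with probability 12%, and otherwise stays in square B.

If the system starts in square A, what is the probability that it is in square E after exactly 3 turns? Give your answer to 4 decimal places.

Propagate the distribution vector 3 turns from square A.
After 0 turns: (0.0000, 0.0000, 1.0000, 0.0000)
After 1 turn: (0.2800, 0.2800, 0.2400, 0.2000)
After 2 turns: (0.2688, 0.2032, 0.2624, 0.2656)
After 3 turns: (0.2771, 0.1971, 0.2589, 0.2669)
P(in square E after 3 turns) = 0.2771

0.2771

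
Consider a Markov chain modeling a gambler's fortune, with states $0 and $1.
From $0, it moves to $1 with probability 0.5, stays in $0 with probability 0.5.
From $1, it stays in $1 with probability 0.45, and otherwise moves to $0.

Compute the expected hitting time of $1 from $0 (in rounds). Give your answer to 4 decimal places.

2.0000

Let t(s) be the expected number of rounds to first reach $1 from state s, with t($1) = 0. Conditioning on the first round:
t($0) = 1 + 0.5·t($0)
Solving: t($0) = 2.0000.
Expected rounds from $0 to $1: 2.0000.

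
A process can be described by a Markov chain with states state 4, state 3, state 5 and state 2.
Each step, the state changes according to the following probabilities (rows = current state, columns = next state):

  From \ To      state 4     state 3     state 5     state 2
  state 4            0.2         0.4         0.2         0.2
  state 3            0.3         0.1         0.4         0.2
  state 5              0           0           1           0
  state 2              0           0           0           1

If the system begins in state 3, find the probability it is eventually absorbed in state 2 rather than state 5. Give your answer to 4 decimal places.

Let h(s) be the probability of absorption at state 2 starting from transient state s. Then h(state 2) = 1 and h(state 5) = 0. By first-step analysis:
h(state 4) = 0.2·h(state 4) + 0.4·h(state 3) + 0.2·0 + 0.2·1
h(state 3) = 0.3·h(state 4) + 0.1·h(state 3) + 0.4·0 + 0.2·1
Solving: h(state 4) = 0.4333, h(state 3) = 0.3667.
Starting from state 3, the probability is 0.3667.

0.3667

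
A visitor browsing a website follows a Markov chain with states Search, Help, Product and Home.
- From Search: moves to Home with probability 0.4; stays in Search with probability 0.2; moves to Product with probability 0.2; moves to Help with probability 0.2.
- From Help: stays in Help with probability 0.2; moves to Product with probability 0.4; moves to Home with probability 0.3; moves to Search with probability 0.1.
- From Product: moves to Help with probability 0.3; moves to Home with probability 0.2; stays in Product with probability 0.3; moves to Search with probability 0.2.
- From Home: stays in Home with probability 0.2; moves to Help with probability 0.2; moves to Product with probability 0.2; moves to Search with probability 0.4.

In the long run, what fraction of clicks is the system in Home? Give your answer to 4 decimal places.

Let the stationary distribution be π with π = πP and π_1 + π_2 + π_3 + π_4 = 1.
π_1 = 0.2·π_1 + 0.1·π_2 + 0.2·π_3 + 0.4·π_4
π_2 = 0.2·π_1 + 0.2·π_2 + 0.3·π_3 + 0.2·π_4
π_3 = 0.2·π_1 + 0.4·π_2 + 0.3·π_3 + 0.2·π_4
Solving with the normalization constraint gives π = (0.2311, 0.2273, 0.2727, 0.2689).
So the stationary probability of Home is 0.2689.

0.2689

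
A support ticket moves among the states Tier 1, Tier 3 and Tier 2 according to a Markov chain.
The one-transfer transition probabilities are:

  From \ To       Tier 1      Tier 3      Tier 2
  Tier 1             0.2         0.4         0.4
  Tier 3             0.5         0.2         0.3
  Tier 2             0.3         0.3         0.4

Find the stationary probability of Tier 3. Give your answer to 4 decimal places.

0.3025

Let the stationary distribution be π with π = πP and π_1 + π_2 + π_3 = 1.
π_1 = 0.2·π_1 + 0.5·π_2 + 0.3·π_3
π_2 = 0.4·π_1 + 0.2·π_2 + 0.3·π_3
Solving with the normalization constraint gives π = (0.3277, 0.3025, 0.3697).
So the stationary probability of Tier 3 is 0.3025.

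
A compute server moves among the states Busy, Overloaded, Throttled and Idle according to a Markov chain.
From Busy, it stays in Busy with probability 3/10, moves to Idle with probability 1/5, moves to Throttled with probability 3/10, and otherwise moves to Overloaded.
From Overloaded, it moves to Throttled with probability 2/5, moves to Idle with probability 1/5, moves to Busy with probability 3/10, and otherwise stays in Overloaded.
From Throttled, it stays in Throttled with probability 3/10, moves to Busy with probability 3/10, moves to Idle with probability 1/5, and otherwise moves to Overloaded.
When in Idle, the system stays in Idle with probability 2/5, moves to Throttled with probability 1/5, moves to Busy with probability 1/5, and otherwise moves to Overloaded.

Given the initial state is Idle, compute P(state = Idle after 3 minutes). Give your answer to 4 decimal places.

0.2560

Propagate the distribution vector 3 minutes from Idle.
After 0 minutes: (0.0000, 0.0000, 0.0000, 1.0000)
After 1 minute: (0.2000, 0.2000, 0.2000, 0.4000)
After 2 minutes: (0.2600, 0.1800, 0.2800, 0.2800)
After 3 minutes: (0.2720, 0.1820, 0.2900, 0.2560)
P(in Idle after 3 minutes) = 0.2560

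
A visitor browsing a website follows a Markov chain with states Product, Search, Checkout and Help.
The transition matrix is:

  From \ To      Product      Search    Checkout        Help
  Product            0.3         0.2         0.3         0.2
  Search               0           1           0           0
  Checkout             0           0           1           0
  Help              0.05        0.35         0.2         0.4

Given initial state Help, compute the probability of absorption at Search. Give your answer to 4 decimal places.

0.6220

Let h(s) be the probability of absorption at Search starting from transient state s. Then h(Search) = 1 and h(Checkout) = 0. By first-step analysis:
h(Product) = 0.3·h(Product) + 0.2·1 + 0.3·0 + 0.2·h(Help)
h(Help) = 0.05·h(Product) + 0.35·1 + 0.2·0 + 0.4·h(Help)
Solving: h(Product) = 0.4634, h(Help) = 0.6220.
Starting from Help, the probability is 0.6220.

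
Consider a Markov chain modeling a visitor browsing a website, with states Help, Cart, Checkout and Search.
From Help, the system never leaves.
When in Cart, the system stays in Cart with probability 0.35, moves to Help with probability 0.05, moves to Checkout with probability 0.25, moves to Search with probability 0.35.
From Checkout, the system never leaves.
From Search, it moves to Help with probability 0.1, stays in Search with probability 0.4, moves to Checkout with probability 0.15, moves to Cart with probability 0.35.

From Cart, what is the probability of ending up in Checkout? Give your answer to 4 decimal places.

Let h(s) be the probability of absorption at Checkout starting from transient state s. Then h(Checkout) = 1 and h(Help) = 0. By first-step analysis:
h(Cart) = 0.05·0 + 0.35·h(Cart) + 0.25·1 + 0.35·h(Search)
h(Search) = 0.1·0 + 0.35·h(Cart) + 0.15·1 + 0.4·h(Search)
Solving: h(Cart) = 0.7570, h(Search) = 0.6916.
Starting from Cart, the probability is 0.7570.

0.7570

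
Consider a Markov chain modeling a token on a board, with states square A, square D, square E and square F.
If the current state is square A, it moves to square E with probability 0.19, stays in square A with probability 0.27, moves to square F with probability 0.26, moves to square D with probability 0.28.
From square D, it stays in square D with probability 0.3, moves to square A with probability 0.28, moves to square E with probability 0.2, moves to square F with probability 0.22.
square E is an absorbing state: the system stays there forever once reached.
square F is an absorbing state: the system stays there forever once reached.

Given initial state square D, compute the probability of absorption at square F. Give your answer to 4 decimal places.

Let h(s) be the probability of absorption at square F starting from transient state s. Then h(square F) = 1 and h(square E) = 0. By first-step analysis:
h(square A) = 0.27·h(square A) + 0.28·h(square D) + 0.19·0 + 0.26·1
h(square D) = 0.28·h(square A) + 0.3·h(square D) + 0.2·0 + 0.22·1
Solving: h(square A) = 0.5631, h(square D) = 0.5395.
Starting from square D, the probability is 0.5395.

0.5395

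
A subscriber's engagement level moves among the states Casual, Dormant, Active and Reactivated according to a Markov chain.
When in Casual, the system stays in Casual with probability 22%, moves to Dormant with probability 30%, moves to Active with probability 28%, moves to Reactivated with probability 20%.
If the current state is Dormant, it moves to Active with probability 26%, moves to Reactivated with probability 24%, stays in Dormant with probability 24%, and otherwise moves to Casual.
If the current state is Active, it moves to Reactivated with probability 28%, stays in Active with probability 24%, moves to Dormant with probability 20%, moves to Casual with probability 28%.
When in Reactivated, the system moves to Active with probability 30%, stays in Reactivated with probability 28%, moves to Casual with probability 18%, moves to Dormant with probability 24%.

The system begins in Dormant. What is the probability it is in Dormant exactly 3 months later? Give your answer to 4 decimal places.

Propagate the distribution vector 3 months from Dormant.
After 0 months: (0.0000, 1.0000, 0.0000, 0.0000)
After 1 month: (0.2600, 0.2400, 0.2600, 0.2400)
After 2 months: (0.2356, 0.2452, 0.2696, 0.2496)
After 3 months: (0.2360, 0.2434, 0.2693, 0.2513)
P(in Dormant after 3 months) = 0.2434

0.2434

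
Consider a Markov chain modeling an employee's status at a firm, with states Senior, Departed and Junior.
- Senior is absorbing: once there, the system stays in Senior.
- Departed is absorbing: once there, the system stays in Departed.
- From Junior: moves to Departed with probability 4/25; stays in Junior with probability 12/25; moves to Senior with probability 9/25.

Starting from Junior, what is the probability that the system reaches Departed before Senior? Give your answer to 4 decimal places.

0.3077

Let h(s) be the probability of absorption at Departed starting from transient state s. Then h(Departed) = 1 and h(Senior) = 0. By first-step analysis:
h(Junior) = 0.36·0 + 0.16·1 + 0.48·h(Junior)
Solving: h(Junior) = 0.3077.
Starting from Junior, the probability is 0.3077.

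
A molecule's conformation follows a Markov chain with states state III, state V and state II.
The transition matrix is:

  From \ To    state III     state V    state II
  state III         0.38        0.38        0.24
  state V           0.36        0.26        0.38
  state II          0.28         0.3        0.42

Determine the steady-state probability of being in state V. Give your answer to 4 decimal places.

Let the stationary distribution be π with π = πP and π_1 + π_2 + π_3 = 1.
π_1 = 0.38·π_1 + 0.36·π_2 + 0.28·π_3
π_2 = 0.38·π_1 + 0.26·π_2 + 0.3·π_3
Solving with the normalization constraint gives π = (0.3391, 0.3145, 0.3464).
So the stationary probability of state V is 0.3145.

0.3145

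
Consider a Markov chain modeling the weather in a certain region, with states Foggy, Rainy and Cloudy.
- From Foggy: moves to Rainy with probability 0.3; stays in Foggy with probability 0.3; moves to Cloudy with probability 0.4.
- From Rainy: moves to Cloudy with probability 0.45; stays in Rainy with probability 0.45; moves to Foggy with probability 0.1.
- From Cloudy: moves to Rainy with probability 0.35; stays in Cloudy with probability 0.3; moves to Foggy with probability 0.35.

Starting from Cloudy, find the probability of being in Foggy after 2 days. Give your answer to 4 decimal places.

0.2450

Sum over the intermediate state after 1 day:
P = P(Cloudy→Foggy)·P(Foggy→Foggy) + P(Cloudy→Rainy)·P(Rainy→Foggy) + P(Cloudy→Cloudy)·P(Cloudy→Foggy)
  = 0.35×0.3 + 0.35×0.1 + 0.3×0.35
  = 0.1050 + 0.0350 + 0.1050 = 0.2450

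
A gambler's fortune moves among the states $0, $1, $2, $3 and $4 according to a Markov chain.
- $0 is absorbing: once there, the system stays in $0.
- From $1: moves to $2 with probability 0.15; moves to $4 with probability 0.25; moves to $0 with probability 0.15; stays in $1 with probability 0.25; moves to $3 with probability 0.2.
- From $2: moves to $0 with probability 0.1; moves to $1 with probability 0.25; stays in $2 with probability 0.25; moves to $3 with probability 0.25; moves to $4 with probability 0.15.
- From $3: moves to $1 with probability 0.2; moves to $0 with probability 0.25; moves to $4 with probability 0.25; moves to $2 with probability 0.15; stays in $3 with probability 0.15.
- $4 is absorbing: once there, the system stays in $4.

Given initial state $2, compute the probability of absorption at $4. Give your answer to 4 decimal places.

Let h(s) be the probability of absorption at $4 starting from transient state s. Then h($4) = 1 and h($0) = 0. By first-step analysis:
h($1) = 0.15·0 + 0.25·h($1) + 0.15·h($2) + 0.2·h($3) + 0.25·1
h($2) = 0.1·0 + 0.25·h($1) + 0.25·h($2) + 0.25·h($3) + 0.15·1
h($3) = 0.25·0 + 0.2·h($1) + 0.15·h($2) + 0.15·h($3) + 0.25·1
Solving: h($1) = 0.5910, h($2) = 0.5752, h($3) = 0.5347.
Starting from $2, the probability is 0.5752.

0.5752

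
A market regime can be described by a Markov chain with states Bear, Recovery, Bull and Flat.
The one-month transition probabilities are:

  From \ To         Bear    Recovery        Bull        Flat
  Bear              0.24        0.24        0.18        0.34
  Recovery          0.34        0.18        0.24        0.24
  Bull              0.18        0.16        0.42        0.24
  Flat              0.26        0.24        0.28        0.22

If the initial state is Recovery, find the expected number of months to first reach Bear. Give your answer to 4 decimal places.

3.6696

Let t(s) be the expected number of months to first reach Bear from state s, with t(Bear) = 0. Conditioning on the first month:
t(Recovery) = 1 + 0.18·t(Recovery) + 0.24·t(Bull) + 0.24·t(Flat)
t(Bull) = 1 + 0.16·t(Recovery) + 0.42·t(Bull) + 0.24·t(Flat)
t(Flat) = 1 + 0.24·t(Recovery) + 0.28·t(Bull) + 0.22·t(Flat)
Solving: t(Recovery) = 3.6696, t(Bull) = 4.3856, t(Flat) = 3.9855.
Expected months from Recovery to Bear: 3.6696.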